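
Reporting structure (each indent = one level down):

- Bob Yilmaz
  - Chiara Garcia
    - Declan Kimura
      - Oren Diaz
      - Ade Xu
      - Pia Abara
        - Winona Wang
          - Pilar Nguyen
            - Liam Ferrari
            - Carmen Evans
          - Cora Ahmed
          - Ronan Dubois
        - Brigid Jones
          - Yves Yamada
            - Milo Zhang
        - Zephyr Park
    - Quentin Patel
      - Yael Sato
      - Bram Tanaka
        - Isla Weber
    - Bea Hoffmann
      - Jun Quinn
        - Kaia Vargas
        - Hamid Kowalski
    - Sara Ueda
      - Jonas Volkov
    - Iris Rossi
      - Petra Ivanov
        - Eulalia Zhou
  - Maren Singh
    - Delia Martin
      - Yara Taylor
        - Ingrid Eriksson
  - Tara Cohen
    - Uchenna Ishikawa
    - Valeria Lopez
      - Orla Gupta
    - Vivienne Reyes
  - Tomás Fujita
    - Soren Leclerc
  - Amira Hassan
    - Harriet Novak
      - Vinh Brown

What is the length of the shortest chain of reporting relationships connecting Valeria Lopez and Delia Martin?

Valeria Lopez is 2 levels below Bob Yilmaz, and Delia Martin is 2 levels below Bob Yilmaz (their lowest common manager). The shortest path runs up from Valeria Lopez to Bob Yilmaz and back down to Delia Martin: 2 + 2 = 4 links.

4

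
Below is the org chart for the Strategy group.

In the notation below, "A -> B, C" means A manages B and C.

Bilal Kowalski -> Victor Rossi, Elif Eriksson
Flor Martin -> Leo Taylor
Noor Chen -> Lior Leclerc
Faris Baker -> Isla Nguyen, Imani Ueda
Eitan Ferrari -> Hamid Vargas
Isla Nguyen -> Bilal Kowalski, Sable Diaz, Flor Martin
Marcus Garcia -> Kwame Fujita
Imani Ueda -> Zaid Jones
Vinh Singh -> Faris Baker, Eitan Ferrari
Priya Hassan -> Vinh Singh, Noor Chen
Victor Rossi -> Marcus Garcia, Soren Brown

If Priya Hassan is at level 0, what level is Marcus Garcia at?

Chain from Marcus Garcia up to Priya Hassan: Marcus Garcia → Victor Rossi → Bilal Kowalski → Isla Nguyen → Faris Baker → Vinh Singh → Priya Hassan. That is 6 steps up, so Marcus Garcia is 6 levels below Priya Hassan.

6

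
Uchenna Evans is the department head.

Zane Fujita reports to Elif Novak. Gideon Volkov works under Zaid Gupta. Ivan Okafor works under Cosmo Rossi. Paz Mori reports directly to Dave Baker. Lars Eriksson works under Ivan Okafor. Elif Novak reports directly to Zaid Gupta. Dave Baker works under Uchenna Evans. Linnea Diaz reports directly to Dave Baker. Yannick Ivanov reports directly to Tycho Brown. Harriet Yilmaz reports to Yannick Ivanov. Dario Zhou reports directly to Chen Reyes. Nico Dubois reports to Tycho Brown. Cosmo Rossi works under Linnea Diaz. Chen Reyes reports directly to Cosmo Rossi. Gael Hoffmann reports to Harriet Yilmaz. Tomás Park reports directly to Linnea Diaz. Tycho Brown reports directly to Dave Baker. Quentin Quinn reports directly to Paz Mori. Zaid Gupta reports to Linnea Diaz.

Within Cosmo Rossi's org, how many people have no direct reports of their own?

The people in Cosmo Rossi's organization with no one reporting to them are Dario Zhou, Lars Eriksson. That is 2.

2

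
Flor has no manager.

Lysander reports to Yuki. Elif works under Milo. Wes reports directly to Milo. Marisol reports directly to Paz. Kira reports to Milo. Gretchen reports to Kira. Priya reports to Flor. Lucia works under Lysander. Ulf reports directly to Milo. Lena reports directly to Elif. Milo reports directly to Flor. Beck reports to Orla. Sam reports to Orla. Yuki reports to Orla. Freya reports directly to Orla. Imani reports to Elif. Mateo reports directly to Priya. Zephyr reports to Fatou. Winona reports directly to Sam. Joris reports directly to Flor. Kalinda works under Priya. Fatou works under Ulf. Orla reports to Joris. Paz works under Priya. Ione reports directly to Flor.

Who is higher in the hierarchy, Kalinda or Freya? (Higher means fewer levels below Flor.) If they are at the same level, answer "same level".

Kalinda

Kalinda is 2 levels below Flor; Freya is 3. Kalinda is higher.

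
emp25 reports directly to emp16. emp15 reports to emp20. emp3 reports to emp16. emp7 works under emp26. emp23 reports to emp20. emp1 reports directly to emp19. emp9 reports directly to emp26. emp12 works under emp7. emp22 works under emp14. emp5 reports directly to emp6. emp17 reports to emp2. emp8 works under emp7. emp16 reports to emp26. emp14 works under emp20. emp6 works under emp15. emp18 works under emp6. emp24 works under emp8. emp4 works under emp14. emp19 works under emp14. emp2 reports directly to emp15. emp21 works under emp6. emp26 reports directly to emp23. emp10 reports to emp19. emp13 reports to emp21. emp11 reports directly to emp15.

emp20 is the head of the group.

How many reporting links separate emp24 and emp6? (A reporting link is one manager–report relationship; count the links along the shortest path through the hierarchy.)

emp24 is 5 levels below emp20, and emp6 is 2 levels below emp20 (their lowest common manager). The shortest path runs up from emp24 to emp20 and back down to emp6: 5 + 2 = 7 links.

7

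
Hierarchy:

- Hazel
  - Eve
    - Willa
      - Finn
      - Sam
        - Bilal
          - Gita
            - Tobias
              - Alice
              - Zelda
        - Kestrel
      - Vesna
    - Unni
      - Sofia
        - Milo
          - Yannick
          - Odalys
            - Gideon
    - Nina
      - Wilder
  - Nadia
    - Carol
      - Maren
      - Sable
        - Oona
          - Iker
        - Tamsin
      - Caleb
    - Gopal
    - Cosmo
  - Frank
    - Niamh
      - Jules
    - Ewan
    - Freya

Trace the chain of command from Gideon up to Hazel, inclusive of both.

Gideon -> Odalys -> Milo -> Sofia -> Unni -> Eve -> Hazel

Gideon reports to Odalys. Odalys reports to Milo. Milo reports to Sofia. Sofia reports to Unni. Unni reports to Eve. Eve reports to Hazel. Hazel is at the top.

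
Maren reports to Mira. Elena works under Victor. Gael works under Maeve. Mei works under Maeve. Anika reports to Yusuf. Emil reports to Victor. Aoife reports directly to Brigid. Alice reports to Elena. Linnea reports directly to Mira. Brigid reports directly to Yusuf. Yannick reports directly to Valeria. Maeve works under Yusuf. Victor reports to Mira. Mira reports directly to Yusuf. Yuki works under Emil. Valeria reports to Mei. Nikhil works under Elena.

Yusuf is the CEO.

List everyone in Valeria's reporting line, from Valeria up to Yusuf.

Valeria reports to Mei. Mei reports to Maeve. Maeve reports to Yusuf. Yusuf is at the top.

Valeria -> Mei -> Maeve -> Yusuf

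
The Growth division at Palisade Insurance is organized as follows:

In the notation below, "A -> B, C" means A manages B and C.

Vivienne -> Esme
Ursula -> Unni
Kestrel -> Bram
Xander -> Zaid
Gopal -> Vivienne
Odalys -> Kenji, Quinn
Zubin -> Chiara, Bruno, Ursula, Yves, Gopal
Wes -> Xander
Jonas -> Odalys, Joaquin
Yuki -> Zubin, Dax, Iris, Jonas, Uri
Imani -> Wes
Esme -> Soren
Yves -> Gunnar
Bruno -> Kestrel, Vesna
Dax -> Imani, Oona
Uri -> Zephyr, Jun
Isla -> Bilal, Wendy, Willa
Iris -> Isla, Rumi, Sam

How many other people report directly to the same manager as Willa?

2

Willa reports to Isla. Isla's other direct reports are Bilal, Wendy — 2 peers.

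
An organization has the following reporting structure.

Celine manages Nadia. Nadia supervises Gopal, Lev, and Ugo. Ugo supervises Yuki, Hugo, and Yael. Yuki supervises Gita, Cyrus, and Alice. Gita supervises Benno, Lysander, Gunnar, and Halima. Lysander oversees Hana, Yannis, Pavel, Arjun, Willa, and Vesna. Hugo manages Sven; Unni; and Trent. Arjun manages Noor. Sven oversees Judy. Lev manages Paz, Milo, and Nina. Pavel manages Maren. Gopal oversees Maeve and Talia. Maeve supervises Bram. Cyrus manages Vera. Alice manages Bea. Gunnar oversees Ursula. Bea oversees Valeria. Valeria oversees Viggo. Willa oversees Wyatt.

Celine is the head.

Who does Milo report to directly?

Milo reports directly to Lev.

Lev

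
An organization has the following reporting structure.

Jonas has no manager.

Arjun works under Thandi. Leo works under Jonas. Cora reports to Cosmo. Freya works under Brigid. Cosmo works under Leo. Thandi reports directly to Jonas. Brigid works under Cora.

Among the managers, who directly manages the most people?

Direct-report counts: Jonas has 2; Leo has 1; Cosmo has 1; Cora has 1; Brigid has 1; Thandi has 1. The largest is 2, held by Jonas.

Jonas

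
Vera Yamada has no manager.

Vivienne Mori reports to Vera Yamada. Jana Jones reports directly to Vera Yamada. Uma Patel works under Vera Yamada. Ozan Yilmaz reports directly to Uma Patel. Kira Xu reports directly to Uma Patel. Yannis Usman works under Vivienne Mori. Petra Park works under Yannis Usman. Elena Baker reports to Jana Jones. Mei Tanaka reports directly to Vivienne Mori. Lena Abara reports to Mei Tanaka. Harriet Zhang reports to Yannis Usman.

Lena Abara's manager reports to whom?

Vivienne Mori

Lena Abara reports to Mei Tanaka, and Mei Tanaka reports to Vivienne Mori. So Lena Abara's skip-level manager is Vivienne Mori.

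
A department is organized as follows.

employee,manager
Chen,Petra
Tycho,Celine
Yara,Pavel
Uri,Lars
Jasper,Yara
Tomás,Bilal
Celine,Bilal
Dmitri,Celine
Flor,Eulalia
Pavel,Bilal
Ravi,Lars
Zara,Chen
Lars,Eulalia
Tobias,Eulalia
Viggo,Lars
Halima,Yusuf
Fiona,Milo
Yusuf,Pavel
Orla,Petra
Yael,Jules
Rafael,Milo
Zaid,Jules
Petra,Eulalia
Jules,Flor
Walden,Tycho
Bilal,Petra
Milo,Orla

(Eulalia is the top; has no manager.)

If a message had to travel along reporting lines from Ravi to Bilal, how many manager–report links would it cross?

Ravi is 2 levels below Eulalia, and Bilal is 2 levels below Eulalia (their lowest common manager). The shortest path runs up from Ravi to Eulalia and back down to Bilal: 2 + 2 = 4 links.

4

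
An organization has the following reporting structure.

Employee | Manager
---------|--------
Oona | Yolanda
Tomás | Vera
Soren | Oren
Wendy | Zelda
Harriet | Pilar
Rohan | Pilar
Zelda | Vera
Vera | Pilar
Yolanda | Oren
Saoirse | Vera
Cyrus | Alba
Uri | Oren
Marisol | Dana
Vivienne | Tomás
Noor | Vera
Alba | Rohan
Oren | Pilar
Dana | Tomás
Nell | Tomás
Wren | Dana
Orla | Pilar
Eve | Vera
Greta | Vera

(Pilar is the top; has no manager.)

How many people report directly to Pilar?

Pilar directly manages Vera, Oren, Harriet, Rohan, Orla. That is 5 direct reports.

5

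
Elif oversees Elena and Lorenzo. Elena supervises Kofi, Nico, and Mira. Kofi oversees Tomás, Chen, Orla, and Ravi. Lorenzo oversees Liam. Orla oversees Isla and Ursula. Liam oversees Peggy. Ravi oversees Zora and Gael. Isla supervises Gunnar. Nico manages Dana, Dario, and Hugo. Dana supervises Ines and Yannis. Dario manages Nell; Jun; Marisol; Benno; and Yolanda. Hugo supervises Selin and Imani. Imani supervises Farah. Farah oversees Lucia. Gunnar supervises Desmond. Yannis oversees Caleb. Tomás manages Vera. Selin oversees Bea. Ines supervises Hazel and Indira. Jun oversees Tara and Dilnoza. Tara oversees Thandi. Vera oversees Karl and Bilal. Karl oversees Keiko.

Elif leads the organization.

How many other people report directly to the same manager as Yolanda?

Yolanda reports to Dario. Dario's other direct reports are Nell, Jun, Marisol, Benno — 4 peers.

4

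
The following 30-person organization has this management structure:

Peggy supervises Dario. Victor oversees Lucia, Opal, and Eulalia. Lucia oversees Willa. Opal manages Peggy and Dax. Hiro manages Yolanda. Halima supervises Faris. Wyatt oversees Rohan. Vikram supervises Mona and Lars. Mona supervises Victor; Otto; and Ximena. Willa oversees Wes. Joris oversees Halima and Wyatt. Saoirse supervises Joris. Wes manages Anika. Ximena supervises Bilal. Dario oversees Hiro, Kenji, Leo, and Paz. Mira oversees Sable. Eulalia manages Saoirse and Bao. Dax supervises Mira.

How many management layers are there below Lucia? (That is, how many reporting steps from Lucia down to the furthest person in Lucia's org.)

The longest chain under Lucia runs Lucia → Willa → Wes → Anika, which is 3 levels below Lucia.

3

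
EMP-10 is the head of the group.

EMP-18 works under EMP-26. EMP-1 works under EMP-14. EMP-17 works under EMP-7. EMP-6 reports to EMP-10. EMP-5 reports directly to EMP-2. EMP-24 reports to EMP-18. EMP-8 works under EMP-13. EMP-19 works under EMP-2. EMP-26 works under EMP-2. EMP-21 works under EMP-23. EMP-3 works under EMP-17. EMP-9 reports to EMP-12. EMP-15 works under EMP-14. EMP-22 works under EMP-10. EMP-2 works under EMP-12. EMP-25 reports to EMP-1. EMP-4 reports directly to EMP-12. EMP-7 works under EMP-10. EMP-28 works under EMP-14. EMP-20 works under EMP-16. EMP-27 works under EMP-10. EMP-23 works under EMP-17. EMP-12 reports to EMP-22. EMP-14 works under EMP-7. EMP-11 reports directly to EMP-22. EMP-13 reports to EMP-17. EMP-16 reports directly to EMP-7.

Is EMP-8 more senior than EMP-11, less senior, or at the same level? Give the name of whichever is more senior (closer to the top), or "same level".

EMP-8 is 4 levels below EMP-10; EMP-11 is 2. EMP-11 is higher.

EMP-11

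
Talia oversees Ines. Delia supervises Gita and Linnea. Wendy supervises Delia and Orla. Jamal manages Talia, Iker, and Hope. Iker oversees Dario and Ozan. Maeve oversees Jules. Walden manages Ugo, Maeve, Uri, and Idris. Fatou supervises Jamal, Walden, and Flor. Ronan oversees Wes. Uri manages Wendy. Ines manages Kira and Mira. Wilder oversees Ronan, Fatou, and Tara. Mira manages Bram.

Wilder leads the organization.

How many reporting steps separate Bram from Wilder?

Chain from Bram up to Wilder: Bram → Mira → Ines → Talia → Jamal → Fatou → Wilder. That is 6 steps up, so Bram is 6 levels below Wilder.

6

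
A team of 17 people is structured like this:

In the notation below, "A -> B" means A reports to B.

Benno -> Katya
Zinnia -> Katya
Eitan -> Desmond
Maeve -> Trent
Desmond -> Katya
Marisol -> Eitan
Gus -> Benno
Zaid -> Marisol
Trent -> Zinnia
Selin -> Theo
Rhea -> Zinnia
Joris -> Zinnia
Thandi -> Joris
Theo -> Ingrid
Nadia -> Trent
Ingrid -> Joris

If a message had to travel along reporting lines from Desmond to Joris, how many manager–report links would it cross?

3

Desmond is 1 level below Katya, and Joris is 2 levels below Katya (their lowest common manager). The shortest path runs up from Desmond to Katya and back down to Joris: 1 + 2 = 3 links.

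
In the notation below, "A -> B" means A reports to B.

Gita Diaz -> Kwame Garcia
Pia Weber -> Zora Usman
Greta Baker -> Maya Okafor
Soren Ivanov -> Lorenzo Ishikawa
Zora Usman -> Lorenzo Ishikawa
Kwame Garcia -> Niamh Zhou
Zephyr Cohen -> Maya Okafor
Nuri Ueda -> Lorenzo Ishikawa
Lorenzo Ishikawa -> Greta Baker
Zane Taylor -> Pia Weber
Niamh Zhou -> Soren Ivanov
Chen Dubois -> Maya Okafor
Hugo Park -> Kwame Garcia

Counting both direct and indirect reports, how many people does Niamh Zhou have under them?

Niamh Zhou directly manages Kwame Garcia. Under Kwame Garcia: Hugo Park, Gita Diaz (2). That's 3 in total.

3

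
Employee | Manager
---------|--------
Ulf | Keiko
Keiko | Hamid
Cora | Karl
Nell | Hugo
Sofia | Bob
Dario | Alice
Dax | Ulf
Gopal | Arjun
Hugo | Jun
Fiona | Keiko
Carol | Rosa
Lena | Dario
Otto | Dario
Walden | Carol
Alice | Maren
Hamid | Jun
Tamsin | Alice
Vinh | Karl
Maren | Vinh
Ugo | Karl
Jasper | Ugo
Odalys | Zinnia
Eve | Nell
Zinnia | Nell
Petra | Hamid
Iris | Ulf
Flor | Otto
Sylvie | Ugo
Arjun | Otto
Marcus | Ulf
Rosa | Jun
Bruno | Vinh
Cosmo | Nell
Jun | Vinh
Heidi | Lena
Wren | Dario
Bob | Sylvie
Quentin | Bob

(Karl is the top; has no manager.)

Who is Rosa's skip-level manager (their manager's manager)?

Vinh

Rosa reports to Jun, and Jun reports to Vinh. So Rosa's skip-level manager is Vinh.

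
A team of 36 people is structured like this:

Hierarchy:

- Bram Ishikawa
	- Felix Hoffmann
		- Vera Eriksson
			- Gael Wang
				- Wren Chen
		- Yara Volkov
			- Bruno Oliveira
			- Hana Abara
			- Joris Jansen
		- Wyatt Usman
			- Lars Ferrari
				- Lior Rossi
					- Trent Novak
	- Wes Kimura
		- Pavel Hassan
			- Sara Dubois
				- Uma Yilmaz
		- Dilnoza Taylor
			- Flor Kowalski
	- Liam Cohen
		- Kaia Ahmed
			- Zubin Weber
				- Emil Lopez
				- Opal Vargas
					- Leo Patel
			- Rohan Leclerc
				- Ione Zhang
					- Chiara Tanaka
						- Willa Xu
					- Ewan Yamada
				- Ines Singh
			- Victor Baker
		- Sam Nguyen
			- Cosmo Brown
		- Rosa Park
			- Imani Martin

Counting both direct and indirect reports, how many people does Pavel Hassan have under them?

Pavel Hassan directly manages Sara Dubois. Under Sara Dubois: Uma Yilmaz (1). That's 2 in total.

2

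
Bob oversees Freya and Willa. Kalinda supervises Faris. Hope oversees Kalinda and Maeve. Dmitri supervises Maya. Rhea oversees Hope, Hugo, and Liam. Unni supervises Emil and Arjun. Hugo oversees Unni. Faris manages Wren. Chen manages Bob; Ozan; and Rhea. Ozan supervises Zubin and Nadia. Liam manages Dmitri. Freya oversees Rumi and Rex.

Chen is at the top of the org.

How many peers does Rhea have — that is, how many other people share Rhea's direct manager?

Rhea reports to Chen. Chen's other direct reports are Ozan, Bob — 2 peers.

2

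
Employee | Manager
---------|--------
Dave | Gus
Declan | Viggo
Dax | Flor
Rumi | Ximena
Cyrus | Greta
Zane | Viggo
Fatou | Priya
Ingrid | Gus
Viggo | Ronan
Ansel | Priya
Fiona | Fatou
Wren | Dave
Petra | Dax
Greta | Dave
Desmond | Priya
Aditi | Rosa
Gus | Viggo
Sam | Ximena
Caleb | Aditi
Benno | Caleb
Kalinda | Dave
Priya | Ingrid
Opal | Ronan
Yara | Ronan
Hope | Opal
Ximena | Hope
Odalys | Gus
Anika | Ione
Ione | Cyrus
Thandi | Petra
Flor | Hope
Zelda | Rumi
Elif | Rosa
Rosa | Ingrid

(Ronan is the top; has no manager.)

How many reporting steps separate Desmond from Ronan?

5

Chain from Desmond up to Ronan: Desmond → Priya → Ingrid → Gus → Viggo → Ronan. That is 5 steps up, so Desmond is 5 levels below Ronan.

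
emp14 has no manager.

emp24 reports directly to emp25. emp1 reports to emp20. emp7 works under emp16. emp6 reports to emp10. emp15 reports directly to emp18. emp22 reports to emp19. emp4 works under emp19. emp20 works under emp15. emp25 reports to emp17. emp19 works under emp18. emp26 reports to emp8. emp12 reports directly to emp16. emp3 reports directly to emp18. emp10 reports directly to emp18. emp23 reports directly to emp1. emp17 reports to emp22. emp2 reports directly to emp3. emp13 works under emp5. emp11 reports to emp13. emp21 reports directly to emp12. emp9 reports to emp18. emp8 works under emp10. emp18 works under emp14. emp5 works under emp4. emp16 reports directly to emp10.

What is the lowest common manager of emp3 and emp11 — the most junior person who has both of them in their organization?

emp18

emp3's chain of managers is emp18, emp14. emp11's chain of managers is emp13, emp5, emp4, emp19, emp18, emp14. The first manager that appears in both chains is emp18.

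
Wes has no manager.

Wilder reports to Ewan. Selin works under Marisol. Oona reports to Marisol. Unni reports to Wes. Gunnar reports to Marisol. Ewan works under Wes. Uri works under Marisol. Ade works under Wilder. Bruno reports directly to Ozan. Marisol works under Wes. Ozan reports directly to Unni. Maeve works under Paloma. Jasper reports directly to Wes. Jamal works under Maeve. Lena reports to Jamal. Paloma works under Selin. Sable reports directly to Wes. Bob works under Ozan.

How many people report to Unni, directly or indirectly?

3

Unni directly manages Ozan. Under Ozan: Bruno, Bob (2). That's 3 in total.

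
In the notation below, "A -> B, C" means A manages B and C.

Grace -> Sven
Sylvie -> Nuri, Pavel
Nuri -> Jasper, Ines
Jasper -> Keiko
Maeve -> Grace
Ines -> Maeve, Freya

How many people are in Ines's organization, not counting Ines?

4

Ines directly manages Maeve, Freya. Under Maeve: Grace, Sven (2). Freya has no reports. So Ines's organization is 2 direct reports plus everyone under them: 3 + 1 = 4.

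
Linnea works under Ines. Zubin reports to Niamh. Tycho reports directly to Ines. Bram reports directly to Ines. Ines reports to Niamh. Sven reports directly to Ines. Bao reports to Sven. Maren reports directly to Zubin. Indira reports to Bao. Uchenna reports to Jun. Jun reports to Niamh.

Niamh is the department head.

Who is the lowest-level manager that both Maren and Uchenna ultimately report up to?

Maren's chain of managers is Zubin, Niamh. Uchenna's chain of managers is Jun, Niamh. The first manager that appears in both chains is Niamh.

Niamh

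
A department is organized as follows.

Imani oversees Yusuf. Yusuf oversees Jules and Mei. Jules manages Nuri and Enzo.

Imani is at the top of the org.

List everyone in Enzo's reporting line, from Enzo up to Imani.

Enzo reports to Jules. Jules reports to Yusuf. Yusuf reports to Imani. Imani is at the top.

Enzo -> Jules -> Yusuf -> Imani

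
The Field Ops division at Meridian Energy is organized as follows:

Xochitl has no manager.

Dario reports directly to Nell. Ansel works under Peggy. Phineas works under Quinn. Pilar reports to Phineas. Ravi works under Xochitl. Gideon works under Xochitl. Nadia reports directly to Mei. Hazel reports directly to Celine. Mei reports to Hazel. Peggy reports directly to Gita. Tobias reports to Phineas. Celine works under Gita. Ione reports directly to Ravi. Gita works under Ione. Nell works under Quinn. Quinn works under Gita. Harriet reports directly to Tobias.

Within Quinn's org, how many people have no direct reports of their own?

The people in Quinn's organization with no one reporting to them are Dario, Pilar, Harriet. That is 3.

3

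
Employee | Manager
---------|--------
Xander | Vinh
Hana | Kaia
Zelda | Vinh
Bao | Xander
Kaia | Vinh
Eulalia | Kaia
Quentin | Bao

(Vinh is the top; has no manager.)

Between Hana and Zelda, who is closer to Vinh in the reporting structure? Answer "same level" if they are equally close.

Hana is 2 levels below Vinh; Zelda is 1. Zelda is higher.

Zelda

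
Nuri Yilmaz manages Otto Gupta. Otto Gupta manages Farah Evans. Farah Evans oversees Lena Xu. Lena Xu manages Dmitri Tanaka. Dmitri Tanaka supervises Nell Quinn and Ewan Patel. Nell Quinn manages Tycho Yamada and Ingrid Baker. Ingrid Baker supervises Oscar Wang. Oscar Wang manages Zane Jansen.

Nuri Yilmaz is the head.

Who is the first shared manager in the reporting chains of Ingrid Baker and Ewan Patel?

Ingrid Baker's chain of managers is Nell Quinn, Dmitri Tanaka, Lena Xu, Farah Evans, Otto Gupta, Nuri Yilmaz. Ewan Patel's chain of managers is Dmitri Tanaka, Lena Xu, Farah Evans, Otto Gupta, Nuri Yilmaz. The first manager that appears in both chains is Dmitri Tanaka.

Dmitri Tanaka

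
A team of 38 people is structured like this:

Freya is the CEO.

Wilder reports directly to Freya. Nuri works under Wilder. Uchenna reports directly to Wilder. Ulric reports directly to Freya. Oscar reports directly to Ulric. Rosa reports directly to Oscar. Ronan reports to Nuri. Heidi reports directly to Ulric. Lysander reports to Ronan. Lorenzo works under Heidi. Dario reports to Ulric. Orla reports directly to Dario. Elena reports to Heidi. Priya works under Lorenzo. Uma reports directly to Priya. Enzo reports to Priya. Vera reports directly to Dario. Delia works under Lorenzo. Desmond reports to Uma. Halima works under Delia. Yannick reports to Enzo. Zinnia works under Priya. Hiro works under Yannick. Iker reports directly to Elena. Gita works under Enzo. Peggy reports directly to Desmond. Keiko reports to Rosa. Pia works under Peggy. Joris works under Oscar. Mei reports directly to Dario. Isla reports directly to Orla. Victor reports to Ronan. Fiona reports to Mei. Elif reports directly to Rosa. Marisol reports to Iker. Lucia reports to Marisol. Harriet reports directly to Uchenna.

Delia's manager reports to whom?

Delia reports to Lorenzo, and Lorenzo reports to Heidi. So Delia's skip-level manager is Heidi.

Heidi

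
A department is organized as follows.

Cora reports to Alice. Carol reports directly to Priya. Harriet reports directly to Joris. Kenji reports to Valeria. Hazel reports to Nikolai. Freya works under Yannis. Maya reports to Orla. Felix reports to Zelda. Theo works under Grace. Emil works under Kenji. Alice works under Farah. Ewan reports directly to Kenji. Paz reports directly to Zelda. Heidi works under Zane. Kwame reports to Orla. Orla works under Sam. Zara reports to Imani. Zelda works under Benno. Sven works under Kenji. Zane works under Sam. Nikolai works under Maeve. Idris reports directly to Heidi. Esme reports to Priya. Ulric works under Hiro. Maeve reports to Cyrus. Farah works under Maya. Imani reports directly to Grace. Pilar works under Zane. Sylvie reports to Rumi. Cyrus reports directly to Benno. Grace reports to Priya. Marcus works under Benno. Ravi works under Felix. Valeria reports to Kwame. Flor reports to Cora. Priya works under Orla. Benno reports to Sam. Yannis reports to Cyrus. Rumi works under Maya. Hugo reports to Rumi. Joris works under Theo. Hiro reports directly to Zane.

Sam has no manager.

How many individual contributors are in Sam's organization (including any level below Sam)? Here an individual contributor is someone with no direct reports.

The people in Sam's organization with no one reporting to them are Marcus, Hazel, Freya, Paz, Ravi, Ulric, Pilar, Idris, Sven, Ewan, Emil, Carol, Esme, Harriet, Zara, Flor, Hugo, Sylvie. That is 18.

18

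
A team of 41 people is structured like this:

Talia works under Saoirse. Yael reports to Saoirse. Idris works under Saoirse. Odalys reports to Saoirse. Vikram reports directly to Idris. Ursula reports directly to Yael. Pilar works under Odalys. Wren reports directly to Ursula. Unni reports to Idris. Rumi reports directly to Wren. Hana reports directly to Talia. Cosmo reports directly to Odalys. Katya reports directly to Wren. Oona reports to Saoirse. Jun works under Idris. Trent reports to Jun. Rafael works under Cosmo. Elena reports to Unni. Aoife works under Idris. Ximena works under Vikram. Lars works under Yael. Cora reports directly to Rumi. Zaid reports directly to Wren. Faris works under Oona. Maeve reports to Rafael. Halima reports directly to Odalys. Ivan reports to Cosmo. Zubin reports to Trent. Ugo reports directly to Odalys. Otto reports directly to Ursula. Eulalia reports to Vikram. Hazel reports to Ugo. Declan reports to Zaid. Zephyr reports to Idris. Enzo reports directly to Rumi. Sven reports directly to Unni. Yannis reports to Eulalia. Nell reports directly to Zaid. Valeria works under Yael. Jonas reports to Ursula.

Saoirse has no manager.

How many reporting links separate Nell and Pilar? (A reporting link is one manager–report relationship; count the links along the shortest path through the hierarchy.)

Nell is 5 levels below Saoirse, and Pilar is 2 levels below Saoirse (their lowest common manager). The shortest path runs up from Nell to Saoirse and back down to Pilar: 5 + 2 = 7 links.

7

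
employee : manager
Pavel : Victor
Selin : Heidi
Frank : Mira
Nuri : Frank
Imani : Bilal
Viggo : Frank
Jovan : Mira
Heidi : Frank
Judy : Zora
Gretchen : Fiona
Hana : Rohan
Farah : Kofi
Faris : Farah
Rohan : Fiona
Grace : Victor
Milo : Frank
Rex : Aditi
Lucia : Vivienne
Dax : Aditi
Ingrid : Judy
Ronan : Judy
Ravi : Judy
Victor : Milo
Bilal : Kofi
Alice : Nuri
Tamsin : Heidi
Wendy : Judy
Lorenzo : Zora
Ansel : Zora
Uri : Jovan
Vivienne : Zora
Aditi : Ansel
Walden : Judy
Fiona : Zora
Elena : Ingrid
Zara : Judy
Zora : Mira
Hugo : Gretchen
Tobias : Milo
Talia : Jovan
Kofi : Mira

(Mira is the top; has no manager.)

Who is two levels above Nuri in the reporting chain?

Nuri reports to Frank, and Frank reports to Mira. So Nuri's skip-level manager is Mira.

Mira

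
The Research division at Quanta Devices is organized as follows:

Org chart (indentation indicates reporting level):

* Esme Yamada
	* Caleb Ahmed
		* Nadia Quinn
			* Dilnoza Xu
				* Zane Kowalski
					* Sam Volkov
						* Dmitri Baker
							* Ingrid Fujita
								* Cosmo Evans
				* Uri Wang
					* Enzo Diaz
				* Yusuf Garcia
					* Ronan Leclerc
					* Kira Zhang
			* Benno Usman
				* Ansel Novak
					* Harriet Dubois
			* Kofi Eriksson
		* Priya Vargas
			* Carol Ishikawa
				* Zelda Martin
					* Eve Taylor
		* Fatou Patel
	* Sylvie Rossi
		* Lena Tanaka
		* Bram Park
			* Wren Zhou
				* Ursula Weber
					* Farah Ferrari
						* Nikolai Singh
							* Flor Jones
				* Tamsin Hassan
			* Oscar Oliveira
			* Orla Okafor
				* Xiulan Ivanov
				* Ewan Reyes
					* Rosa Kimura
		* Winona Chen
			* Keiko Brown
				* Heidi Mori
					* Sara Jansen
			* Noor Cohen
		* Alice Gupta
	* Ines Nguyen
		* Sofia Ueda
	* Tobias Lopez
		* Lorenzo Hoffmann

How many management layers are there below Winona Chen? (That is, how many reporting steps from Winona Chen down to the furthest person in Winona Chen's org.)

3

The longest chain under Winona Chen runs Winona Chen → Keiko Brown → Heidi Mori → Sara Jansen, which is 3 levels below Winona Chen.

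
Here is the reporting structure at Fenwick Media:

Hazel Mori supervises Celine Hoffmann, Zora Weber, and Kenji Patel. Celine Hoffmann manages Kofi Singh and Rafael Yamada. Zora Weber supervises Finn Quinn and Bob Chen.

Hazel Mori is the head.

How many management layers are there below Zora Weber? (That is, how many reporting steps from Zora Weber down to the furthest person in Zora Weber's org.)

The longest chain under Zora Weber runs Zora Weber → Bob Chen, which is 1 level below Zora Weber.

1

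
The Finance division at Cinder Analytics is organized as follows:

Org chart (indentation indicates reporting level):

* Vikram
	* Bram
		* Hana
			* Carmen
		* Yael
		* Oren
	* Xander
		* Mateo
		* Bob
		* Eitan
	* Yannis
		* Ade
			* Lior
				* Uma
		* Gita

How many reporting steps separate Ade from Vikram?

Chain from Ade up to Vikram: Ade → Yannis → Vikram. That is 2 steps up, so Ade is 2 levels below Vikram.

2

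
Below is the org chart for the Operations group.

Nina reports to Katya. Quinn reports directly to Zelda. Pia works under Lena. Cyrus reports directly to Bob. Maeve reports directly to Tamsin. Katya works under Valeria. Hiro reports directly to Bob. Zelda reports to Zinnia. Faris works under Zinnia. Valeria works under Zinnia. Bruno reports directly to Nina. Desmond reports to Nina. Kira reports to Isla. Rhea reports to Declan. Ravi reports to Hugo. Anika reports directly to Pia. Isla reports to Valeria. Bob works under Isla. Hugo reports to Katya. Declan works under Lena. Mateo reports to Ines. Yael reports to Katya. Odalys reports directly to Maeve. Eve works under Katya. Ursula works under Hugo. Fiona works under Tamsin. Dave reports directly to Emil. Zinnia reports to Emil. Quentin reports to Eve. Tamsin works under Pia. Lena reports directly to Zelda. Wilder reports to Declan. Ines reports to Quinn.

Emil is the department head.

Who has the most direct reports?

Direct-report counts: Emil has 2; Zinnia has 3; Zelda has 2; Quinn has 1; Ines has 1; Lena has 2; Pia has 2; Tamsin has 2; Maeve has 1; Declan has 2; Valeria has 2; Isla has 2; Bob has 2; Katya has 4; Eve has 1; Hugo has 2; Nina has 2. The largest is 4, held by Katya.

Katya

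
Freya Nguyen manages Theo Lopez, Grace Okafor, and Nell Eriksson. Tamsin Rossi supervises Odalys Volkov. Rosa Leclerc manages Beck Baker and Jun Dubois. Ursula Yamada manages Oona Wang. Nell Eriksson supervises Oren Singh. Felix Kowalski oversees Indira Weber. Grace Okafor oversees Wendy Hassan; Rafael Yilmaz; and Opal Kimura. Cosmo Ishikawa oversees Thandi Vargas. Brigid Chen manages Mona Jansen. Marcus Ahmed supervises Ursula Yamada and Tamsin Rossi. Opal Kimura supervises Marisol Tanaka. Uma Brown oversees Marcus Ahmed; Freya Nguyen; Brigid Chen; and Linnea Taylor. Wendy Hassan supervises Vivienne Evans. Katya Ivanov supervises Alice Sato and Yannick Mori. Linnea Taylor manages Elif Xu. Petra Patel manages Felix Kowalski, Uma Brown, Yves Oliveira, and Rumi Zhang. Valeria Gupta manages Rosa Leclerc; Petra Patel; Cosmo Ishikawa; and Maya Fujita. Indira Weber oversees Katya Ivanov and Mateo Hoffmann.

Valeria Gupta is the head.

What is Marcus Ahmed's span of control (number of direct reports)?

2

Marcus Ahmed directly manages Ursula Yamada, Tamsin Rossi. That is 2 direct reports.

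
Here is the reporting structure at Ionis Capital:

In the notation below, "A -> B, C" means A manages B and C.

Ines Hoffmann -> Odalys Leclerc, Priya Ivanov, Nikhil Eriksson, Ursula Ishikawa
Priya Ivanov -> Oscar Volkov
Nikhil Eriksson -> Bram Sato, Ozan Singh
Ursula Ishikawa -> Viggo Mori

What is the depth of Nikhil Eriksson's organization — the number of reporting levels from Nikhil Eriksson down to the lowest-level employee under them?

The longest chain under Nikhil Eriksson runs Nikhil Eriksson → Ozan Singh, which is 1 level below Nikhil Eriksson.

1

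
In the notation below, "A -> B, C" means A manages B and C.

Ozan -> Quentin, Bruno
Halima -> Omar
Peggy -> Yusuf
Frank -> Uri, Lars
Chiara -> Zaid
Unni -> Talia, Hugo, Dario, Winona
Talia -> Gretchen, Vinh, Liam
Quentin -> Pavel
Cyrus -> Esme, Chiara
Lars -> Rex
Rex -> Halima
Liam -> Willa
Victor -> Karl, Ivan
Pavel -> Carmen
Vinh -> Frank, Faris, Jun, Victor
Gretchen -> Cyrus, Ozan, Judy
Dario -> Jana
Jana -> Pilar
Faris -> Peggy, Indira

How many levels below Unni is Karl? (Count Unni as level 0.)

4

Chain from Karl up to Unni: Karl → Victor → Vinh → Talia → Unni. That is 4 steps up, so Karl is 4 levels below Unni.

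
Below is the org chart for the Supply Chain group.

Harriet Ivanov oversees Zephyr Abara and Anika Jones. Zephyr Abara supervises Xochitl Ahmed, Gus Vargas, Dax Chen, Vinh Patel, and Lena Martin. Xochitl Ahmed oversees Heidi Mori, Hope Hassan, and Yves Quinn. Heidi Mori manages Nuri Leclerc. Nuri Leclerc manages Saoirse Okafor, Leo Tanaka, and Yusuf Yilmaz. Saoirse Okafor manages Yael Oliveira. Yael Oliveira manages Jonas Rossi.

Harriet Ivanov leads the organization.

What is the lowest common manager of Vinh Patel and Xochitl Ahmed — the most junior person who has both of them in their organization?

Zephyr Abara

Vinh Patel's chain of managers is Zephyr Abara, Harriet Ivanov. Xochitl Ahmed's chain of managers is Zephyr Abara, Harriet Ivanov. The first manager that appears in both chains is Zephyr Abara.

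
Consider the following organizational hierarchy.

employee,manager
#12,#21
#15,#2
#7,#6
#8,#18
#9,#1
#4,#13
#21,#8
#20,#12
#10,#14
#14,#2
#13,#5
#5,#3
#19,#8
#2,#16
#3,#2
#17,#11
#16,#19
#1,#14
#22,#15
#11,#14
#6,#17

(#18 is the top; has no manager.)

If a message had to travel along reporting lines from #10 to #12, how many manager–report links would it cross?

#10 is 5 levels below #8, and #12 is 2 levels below #8 (their lowest common manager). The shortest path runs up from #10 to #8 and back down to #12: 5 + 2 = 7 links.

7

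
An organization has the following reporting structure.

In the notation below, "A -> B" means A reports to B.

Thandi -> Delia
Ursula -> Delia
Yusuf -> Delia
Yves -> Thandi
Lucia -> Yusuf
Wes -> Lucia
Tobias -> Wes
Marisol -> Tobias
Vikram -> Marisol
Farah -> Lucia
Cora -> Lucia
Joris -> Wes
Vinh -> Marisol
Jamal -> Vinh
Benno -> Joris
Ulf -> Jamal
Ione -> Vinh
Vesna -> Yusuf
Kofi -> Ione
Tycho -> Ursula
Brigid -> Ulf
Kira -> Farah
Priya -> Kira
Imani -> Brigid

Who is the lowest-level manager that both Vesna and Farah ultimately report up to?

Yusuf

Vesna's chain of managers is Yusuf, Delia. Farah's chain of managers is Lucia, Yusuf, Delia. The first manager that appears in both chains is Yusuf.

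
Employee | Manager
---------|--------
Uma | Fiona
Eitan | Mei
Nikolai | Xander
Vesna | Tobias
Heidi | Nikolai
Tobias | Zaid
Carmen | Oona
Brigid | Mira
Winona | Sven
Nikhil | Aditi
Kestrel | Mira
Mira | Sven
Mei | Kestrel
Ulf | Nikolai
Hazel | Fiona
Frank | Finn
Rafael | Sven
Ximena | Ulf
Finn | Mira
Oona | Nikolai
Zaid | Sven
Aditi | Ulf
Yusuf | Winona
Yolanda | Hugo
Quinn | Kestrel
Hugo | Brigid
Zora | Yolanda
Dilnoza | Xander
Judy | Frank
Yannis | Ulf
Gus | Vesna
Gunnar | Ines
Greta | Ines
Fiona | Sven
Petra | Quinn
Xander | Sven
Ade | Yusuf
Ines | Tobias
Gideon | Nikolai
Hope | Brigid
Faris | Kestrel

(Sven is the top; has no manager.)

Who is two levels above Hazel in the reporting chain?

Hazel reports to Fiona, and Fiona reports to Sven. So Hazel's skip-level manager is Sven.

Sven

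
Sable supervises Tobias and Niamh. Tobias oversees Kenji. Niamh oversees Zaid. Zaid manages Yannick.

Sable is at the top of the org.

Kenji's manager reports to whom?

Sable

Kenji reports to Tobias, and Tobias reports to Sable. So Kenji's skip-level manager is Sable.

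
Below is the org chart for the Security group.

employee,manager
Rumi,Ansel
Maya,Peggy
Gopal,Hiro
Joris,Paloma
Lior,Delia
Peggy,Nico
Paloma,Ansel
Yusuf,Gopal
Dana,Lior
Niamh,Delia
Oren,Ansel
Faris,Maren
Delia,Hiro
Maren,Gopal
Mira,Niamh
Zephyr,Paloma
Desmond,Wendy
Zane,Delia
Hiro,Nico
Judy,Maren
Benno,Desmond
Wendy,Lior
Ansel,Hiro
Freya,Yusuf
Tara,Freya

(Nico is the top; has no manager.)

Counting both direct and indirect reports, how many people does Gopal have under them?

6

Gopal directly manages Maren, Yusuf. Under Maren: Faris, Judy (2). Under Yusuf: Freya, Tara (2). So Gopal's organization is 2 direct reports plus everyone under them: 3 + 3 = 6.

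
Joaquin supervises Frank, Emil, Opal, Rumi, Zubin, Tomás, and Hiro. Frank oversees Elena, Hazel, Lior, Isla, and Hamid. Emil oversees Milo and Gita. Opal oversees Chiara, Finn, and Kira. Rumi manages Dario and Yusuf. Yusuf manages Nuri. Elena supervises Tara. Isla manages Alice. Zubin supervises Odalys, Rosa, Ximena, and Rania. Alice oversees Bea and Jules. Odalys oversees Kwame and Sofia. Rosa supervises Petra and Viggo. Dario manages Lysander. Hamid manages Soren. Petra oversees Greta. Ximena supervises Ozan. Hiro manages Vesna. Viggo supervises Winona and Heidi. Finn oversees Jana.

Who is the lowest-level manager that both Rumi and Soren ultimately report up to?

Rumi's chain of managers is Joaquin. Soren's chain of managers is Hamid, Frank, Joaquin. The first manager that appears in both chains is Joaquin.

Joaquin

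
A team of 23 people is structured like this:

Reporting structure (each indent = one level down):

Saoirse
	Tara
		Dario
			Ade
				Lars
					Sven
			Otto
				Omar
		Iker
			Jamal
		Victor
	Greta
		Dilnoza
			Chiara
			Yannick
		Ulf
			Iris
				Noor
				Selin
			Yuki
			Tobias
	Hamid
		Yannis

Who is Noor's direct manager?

Noor reports directly to Iris.

Iris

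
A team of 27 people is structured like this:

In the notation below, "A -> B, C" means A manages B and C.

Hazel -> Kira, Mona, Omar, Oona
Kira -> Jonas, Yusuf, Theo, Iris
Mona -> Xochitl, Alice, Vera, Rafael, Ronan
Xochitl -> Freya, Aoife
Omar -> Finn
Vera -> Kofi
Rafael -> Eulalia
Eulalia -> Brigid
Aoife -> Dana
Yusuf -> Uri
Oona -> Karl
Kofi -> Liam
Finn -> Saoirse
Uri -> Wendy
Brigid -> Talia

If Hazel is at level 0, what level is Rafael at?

Chain from Rafael up to Hazel: Rafael → Mona → Hazel. That is 2 steps up, so Rafael is 2 levels below Hazel.

2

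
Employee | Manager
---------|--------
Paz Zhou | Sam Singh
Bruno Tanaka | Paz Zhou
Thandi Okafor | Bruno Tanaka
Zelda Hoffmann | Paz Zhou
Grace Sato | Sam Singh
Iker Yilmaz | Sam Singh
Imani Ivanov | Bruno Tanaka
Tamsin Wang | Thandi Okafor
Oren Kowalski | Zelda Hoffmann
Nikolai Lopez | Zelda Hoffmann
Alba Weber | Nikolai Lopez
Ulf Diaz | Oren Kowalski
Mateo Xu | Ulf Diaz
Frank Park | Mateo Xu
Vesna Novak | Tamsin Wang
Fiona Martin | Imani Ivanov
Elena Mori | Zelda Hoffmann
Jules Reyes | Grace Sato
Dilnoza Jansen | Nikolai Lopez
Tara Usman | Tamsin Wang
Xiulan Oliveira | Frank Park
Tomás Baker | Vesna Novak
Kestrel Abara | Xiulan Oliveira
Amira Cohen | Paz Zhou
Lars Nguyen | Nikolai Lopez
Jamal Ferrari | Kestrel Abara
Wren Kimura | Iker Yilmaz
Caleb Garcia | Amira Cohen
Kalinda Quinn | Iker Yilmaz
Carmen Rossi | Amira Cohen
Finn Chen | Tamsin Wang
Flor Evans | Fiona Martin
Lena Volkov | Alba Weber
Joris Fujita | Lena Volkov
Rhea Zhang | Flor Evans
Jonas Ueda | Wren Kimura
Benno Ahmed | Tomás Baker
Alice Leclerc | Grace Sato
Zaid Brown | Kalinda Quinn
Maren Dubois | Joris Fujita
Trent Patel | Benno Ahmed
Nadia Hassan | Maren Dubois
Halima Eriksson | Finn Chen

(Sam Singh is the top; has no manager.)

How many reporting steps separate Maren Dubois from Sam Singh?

Chain from Maren Dubois up to Sam Singh: Maren Dubois → Joris Fujita → Lena Volkov → Alba Weber → Nikolai Lopez → Zelda Hoffmann → Paz Zhou → Sam Singh. That is 7 steps up, so Maren Dubois is 7 levels below Sam Singh.

7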